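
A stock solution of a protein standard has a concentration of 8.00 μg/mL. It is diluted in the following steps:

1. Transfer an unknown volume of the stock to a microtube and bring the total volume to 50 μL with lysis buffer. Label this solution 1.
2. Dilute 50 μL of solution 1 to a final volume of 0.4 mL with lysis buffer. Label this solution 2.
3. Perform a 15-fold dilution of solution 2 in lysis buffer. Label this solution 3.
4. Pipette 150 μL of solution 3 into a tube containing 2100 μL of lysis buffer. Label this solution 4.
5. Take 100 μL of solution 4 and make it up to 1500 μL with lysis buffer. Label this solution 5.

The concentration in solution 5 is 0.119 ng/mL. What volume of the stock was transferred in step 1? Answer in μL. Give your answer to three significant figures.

20.1 μL

Step 1: v brought to 50 μL → factor = 50 μL/v
Step 2: 50 μL brought to 0.4 mL → factor 400/50 = 8
Step 3: 15-fold → factor 15
Step 4: 150 μL + 2100 μL = 2250 μL total → factor 2250/150 = 15
Step 5: 100 μL brought to 1500 μL → factor 1500/100 = 15
Product of known-step factors = 27000
Overall factor = 8.00 μg/mL / (0.119 ng/mL) = 67227
Step-1 factor = 67227 / 27000 = 2.4899
v = 50 μL / 2.4899 = 20.1 μL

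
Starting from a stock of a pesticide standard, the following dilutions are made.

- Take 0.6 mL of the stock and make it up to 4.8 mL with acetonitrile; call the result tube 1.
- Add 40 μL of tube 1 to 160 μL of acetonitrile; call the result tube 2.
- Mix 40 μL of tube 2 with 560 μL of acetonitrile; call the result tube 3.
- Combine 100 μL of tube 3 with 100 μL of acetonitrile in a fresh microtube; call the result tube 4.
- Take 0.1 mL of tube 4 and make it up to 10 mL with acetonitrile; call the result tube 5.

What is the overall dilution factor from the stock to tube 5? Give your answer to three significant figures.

1.20 × 10^5

Step 1: 0.6 mL brought to 4.8 mL → factor 4.8/0.6 = 8
Step 2: 40 μL + 160 μL = 200 μL total → factor 200/40 = 5
Step 3: 40 μL + 560 μL = 600 μL total → factor 600/40 = 15
Step 4: 100 μL + 100 μL = 200 μL total → factor 200/100 = 2
Step 5: 0.1 mL brought to 10 mL → factor 10/0.1 = 100
Overall dilution factor = 8 × 5 × 15 × 2 × 100 = 1.2 × 10^5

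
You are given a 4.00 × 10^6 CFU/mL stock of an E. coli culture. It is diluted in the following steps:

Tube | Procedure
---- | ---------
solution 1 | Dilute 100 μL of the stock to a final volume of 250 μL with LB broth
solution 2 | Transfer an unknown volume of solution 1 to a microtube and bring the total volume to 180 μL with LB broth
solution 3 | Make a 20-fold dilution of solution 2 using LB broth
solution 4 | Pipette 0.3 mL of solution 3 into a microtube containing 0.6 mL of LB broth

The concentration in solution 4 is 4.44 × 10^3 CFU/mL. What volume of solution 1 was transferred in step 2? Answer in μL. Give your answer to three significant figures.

30.0 μL

Step 1: 100 μL brought to 250 μL → factor 250/100 = 2.5
Step 2: v brought to 180 μL → factor = 180 μL/v
Step 3: 20-fold → factor 20
Step 4: 0.3 mL + 0.6 mL = 0.9 mL total → factor 0.9/0.3 = 3
Product of known-step factors = 150
Overall factor = 4.00 × 10^6 CFU/mL / (4.44 × 10^3 CFU/mL) = 900.9
Step-2 factor = 900.9 / 150 = 6.006
v = 180 μL / 6.006 = 30.0 μL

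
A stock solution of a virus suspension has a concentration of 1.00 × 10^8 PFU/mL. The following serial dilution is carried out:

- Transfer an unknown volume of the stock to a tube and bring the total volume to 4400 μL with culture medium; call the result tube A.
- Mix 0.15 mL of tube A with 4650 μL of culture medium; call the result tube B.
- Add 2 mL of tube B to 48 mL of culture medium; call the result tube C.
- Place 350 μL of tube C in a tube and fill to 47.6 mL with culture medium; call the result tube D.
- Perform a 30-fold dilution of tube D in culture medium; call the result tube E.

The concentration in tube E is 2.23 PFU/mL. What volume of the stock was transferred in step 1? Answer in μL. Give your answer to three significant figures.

Step 1: v brought to 4400 μL → factor = 4400 μL/v
Step 2: 0.15 mL + 4650 μL = 4.8 mL total → factor 4.8/0.15 = 32
Step 3: 2 mL + 48 mL = 50 mL total → factor 50/2 = 25
Step 4: 350 μL brought to 47.6 mL → factor 47600/350 = 136
Step 5: 30-fold → factor 30
Product of known-step factors = 3.264 × 10^6
Overall factor = 1.00 × 10^8 PFU/mL / (2.23 PFU/mL) = 4.4843 × 10^7
Step-1 factor = 4.4843 × 10^7 / 3.264 × 10^6 = 13.739
v = 4400 μL / 13.739 = 320 μL

320 μL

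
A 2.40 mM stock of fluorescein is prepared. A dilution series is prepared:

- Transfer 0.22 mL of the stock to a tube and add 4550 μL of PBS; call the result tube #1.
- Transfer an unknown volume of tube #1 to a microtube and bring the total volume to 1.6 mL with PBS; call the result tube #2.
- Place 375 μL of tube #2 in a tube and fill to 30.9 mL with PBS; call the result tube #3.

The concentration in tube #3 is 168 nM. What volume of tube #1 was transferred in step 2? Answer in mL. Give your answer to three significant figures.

Step 1: 0.22 mL + 4550 μL = 4.77 mL total → factor 4.77/0.22 = 21.682
Step 2: v brought to 1.6 mL → factor = 1.6 mL/v
Step 3: 375 μL brought to 30.9 mL → factor 30900/375 = 82.4
Product of known-step factors = 1786.6
Overall factor = 2.40 mM / (168 nM) = 14286
Step-2 factor = 14286 / 1786.6 = 7.9961
v = 1.6 mL / 7.9961 = 0.200 mL

0.200 mL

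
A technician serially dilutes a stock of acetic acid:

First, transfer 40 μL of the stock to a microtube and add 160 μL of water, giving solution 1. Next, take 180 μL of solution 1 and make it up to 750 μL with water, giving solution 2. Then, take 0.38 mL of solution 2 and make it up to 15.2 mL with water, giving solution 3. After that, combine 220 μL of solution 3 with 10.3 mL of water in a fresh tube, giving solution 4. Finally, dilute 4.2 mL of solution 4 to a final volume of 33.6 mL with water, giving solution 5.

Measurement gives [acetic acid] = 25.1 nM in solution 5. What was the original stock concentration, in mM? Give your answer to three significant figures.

8.00 mM

Step 1: 40 μL + 160 μL = 200 μL total → factor 200/40 = 5
Step 2: 180 μL brought to 750 μL → factor 750/180 = 4.1667
Step 3: 0.38 mL brought to 15.2 mL → factor 15.2/0.38 = 40
Step 4: 220 μL + 10.3 mL = 10520 μL total → factor 10520/220 = 47.818
Step 5: 4.2 mL brought to 33.6 mL → factor 33.6/4.2 = 8
Overall dilution factor = 5 × 4.1667 × 40 × 47.818 × 8 = 3.1879 × 10^5
Stock = 25.1 nM × 3.1879 × 10^5 = 8.002 × 10^6 nM = 8.00 mM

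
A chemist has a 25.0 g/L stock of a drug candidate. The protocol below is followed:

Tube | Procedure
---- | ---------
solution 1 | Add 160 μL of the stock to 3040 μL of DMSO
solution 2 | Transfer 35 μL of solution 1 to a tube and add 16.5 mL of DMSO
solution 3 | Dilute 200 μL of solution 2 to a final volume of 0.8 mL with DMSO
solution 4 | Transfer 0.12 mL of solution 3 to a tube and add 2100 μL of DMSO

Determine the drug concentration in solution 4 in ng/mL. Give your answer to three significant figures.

Step 1: 160 μL + 3040 μL = 3200 μL total → factor 3200/160 = 20
Step 2: 35 μL + 16.5 mL = 16535 μL total → factor 16535/35 = 472.43
Step 3: 200 μL brought to 0.8 mL → factor 800/200 = 4
Step 4: 0.12 mL + 2100 μL = 2.22 mL total → factor 2.22/0.12 = 18.5
Overall dilution factor = 20 × 472.43 × 4 × 18.5 = 6.9919 × 10^5
Final = 25.0 g/L / 6.9919 × 10^5 = 3.576 × 10^-5 g/L = 35.8 ng/mL

35.8 ng/mL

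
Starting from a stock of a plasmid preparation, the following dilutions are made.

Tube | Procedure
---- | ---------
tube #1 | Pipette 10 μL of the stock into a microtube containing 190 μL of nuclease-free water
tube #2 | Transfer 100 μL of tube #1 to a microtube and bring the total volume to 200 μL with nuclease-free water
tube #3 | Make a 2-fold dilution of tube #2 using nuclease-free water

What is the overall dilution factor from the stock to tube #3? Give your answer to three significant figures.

80.0

Step 1: 10 μL + 190 μL = 200 μL total → factor 200/10 = 20
Step 2: 100 μL brought to 200 μL → factor 200/100 = 2
Step 3: 2-fold → factor 2
Overall dilution factor = 20 × 2 × 2 = 80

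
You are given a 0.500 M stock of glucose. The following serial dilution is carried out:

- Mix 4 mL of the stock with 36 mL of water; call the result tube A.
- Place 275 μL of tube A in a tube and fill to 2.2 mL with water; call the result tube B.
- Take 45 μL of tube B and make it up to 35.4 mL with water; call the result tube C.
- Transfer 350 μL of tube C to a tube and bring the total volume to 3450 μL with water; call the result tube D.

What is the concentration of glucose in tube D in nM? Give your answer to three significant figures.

Step 1: 4 mL + 36 mL = 40 mL total → factor 40/4 = 10
Step 2: 275 μL brought to 2.2 mL → factor 2200/275 = 8
Step 3: 45 μL brought to 35.4 mL → factor 35400/45 = 786.67
Step 4: 350 μL brought to 3450 μL → factor 3450/350 = 9.8571
Overall dilution factor = 10 × 8 × 786.67 × 9.8571 = 6.2034 × 10^5
Final = 0.500 M / 6.2034 × 10^5 = 8.060 × 10^-7 M = 806 nM

806 nM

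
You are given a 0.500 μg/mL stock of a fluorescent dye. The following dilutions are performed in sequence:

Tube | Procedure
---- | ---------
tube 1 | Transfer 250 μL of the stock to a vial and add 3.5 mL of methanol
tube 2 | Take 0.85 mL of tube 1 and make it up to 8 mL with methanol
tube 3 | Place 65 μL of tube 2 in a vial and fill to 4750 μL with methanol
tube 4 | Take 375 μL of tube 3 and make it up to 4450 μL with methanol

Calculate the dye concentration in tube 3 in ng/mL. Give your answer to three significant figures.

Step 1: 250 μL + 3.5 mL = 3750 μL total → factor 3750/250 = 15
Step 2: 0.85 mL brought to 8 mL → factor 8/0.85 = 9.4118
Step 3: 65 μL brought to 4750 μL → factor 4750/65 = 73.077
Dilution factor through tube 3 = 15 × 9.4118 × 73.077 = 10317
[tube 3] = 0.500 μg/mL / 10317 = 4.846 × 10^-5 μg/mL = 0.0485 ng/mL

0.0485 ng/mL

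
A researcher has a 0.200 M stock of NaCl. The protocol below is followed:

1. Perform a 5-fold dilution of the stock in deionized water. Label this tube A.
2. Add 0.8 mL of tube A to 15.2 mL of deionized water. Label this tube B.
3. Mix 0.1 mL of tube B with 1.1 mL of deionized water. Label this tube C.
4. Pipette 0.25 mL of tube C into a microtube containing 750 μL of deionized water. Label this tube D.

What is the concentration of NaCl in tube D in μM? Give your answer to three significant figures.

41.7 μM

Step 1: 5-fold → factor 5
Step 2: 0.8 mL + 15.2 mL = 16 mL total → factor 16/0.8 = 20
Step 3: 0.1 mL + 1.1 mL = 1.2 mL total → factor 1.2/0.1 = 12
Step 4: 0.25 mL + 750 μL = 1 mL total → factor 1/0.25 = 4
Overall dilution factor = 5 × 20 × 12 × 4 = 4800
Final = 0.200 M / 4800 = 4.167 × 10^-5 M = 41.7 μM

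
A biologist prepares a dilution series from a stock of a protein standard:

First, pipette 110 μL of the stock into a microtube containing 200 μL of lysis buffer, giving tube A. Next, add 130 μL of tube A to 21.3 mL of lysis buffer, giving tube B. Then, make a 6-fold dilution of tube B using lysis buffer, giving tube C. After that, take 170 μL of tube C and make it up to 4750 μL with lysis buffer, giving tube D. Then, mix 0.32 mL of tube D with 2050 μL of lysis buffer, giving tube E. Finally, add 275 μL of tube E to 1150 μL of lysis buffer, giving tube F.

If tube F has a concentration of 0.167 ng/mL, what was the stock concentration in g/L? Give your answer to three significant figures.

Step 1: 110 μL + 200 μL = 310 μL total → factor 310/110 = 2.8182
Step 2: 130 μL + 21.3 mL = 21430 μL total → factor 21430/130 = 164.85
Step 3: 6-fold → factor 6
Step 4: 170 μL brought to 4750 μL → factor 4750/170 = 27.941
Step 5: 0.32 mL + 2050 μL = 2.37 mL total → factor 2.37/0.32 = 7.4062
Step 6: 275 μL + 1150 μL = 1425 μL total → factor 1425/275 = 5.1818
Overall dilution factor = 2.8182 × 164.85 × 6 × 27.941 × 7.4062 × 5.1818 = 2.989 × 10^6
Stock = 0.167 ng/mL × 2.989 × 10^6 = 4.992 × 10^5 ng/mL = 0.499 g/L

0.499 g/L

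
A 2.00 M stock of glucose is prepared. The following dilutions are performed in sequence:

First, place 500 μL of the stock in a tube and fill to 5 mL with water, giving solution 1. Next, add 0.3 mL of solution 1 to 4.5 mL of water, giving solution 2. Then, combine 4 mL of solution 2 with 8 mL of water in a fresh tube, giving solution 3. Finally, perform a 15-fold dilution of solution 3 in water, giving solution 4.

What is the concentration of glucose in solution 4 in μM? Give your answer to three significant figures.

Step 1: 500 μL brought to 5 mL → factor 5000/500 = 10
Step 2: 0.3 mL + 4.5 mL = 4.8 mL total → factor 4.8/0.3 = 16
Step 3: 4 mL + 8 mL = 12 mL total → factor 12/4 = 3
Step 4: 15-fold → factor 15
Overall dilution factor = 10 × 16 × 3 × 15 = 7200
Final = 2.00 M / 7200 = 0.0002778 M = 278 μM

278 μM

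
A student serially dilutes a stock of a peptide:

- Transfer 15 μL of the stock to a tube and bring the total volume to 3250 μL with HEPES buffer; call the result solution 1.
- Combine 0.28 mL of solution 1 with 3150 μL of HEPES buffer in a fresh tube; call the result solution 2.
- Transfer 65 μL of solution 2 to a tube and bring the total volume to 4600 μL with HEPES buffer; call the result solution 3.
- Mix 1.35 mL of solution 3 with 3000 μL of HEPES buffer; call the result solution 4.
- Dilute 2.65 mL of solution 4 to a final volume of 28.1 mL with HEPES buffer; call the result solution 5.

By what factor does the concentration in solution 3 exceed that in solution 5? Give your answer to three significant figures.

34.2

Step 1: 15 μL brought to 3250 μL → factor 3250/15 = 216.67
Step 2: 0.28 mL + 3150 μL = 3.43 mL total → factor 3.43/0.28 = 12.25
Step 3: 65 μL brought to 4600 μL → factor 4600/65 = 70.769
Step 4: 1.35 mL + 3000 μL = 4.35 mL total → factor 4.35/1.35 = 3.2222
Step 5: 2.65 mL brought to 28.1 mL → factor 28.1/2.65 = 10.604
Dilution factor to solution 3 = 1.8783 × 10^5; to solution 5 = 6.4178 × 10^6
[solution 3]/[solution 5] = (factor to solution 5)/(factor to solution 3) = 6.4178 × 10^6/1.8783 × 10^5 = 34.2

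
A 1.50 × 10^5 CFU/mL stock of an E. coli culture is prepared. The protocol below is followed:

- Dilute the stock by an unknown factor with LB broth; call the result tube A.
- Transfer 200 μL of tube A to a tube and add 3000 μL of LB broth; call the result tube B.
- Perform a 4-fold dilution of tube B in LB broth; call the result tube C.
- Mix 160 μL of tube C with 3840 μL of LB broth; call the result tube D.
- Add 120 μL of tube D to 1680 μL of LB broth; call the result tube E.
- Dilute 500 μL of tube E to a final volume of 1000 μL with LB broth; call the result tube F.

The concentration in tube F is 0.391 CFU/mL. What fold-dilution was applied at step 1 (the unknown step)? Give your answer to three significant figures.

7.99-fold

Step 1: unknown factor x
Step 2: 200 μL + 3000 μL = 3200 μL total → factor 3200/200 = 16
Step 3: 4-fold → factor 4
Step 4: 160 μL + 3840 μL = 4000 μL total → factor 4000/160 = 25
Step 5: 120 μL + 1680 μL = 1800 μL total → factor 1800/120 = 15
Step 6: 500 μL brought to 1000 μL → factor 1000/500 = 2
Product of known-step factors = 48000
Overall factor = 1.50 × 10^5 CFU/mL / (0.391 CFU/mL) = 3.8363 × 10^5
x = 3.8363 × 10^5 / 48000 = 7.99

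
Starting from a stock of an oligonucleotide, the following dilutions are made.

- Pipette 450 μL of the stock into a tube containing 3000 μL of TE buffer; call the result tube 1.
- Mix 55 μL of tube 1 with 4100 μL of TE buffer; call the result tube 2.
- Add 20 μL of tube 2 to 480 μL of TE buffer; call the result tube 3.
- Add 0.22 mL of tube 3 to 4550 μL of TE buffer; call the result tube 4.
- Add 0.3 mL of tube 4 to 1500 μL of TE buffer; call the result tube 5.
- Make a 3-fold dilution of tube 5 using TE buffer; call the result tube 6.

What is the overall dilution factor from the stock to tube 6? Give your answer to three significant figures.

Step 1: 450 μL + 3000 μL = 3450 μL total → factor 3450/450 = 7.6667
Step 2: 55 μL + 4100 μL = 4155 μL total → factor 4155/55 = 75.545
Step 3: 20 μL + 480 μL = 500 μL total → factor 500/20 = 25
Step 4: 0.22 mL + 4550 μL = 4.77 mL total → factor 4.77/0.22 = 21.682
Step 5: 0.3 mL + 1500 μL = 1.8 mL total → factor 1.8/0.3 = 6
Step 6: 3-fold → factor 3
Overall dilution factor = 7.6667 × 75.545 × 25 × 21.682 × 6 × 3 = 5.651 × 10^6

5.65 × 10^6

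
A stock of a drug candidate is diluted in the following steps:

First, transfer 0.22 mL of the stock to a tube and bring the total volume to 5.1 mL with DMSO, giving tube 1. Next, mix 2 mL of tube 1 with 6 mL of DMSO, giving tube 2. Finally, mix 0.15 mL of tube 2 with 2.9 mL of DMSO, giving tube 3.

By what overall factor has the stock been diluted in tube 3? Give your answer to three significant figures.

Step 1: 0.22 mL brought to 5.1 mL → factor 5.1/0.22 = 23.182
Step 2: 2 mL + 6 mL = 8 mL total → factor 8/2 = 4
Step 3: 0.15 mL + 2.9 mL = 3.05 mL total → factor 3.05/0.15 = 20.333
Overall dilution factor = 23.182 × 4 × 20.333 = 1885.5

1.89 × 10^3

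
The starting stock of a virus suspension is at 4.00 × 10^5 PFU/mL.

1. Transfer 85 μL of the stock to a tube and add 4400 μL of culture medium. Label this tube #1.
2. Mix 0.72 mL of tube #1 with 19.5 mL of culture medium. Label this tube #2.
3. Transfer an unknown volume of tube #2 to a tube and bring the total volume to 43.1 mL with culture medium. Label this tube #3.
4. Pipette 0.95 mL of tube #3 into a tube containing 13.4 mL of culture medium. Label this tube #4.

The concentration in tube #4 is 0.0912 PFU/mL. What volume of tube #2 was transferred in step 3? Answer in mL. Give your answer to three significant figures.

Step 1: 85 μL + 4400 μL = 4485 μL total → factor 4485/85 = 52.765
Step 2: 0.72 mL + 19.5 mL = 20.22 mL total → factor 20.22/0.72 = 28.083
Step 3: v brought to 43.1 mL → factor = 43.1 mL/v
Step 4: 0.95 mL + 13.4 mL = 14.35 mL total → factor 14.35/0.95 = 15.105
Product of known-step factors = 22383
Overall factor = 4.00 × 10^5 PFU/mL / (0.0912 PFU/mL) = 4.386 × 10^6
Step-3 factor = 4.386 × 10^6 / 22383 = 195.95
v = 43.1 mL / 195.95 = 0.220 mL

0.220 mL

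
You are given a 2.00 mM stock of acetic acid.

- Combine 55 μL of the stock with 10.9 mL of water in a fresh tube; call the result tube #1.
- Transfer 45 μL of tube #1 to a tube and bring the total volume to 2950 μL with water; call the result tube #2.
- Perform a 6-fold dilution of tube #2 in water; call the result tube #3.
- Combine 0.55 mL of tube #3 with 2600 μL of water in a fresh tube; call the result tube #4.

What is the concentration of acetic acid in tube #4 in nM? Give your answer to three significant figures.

Step 1: 55 μL + 10.9 mL = 10955 μL total → factor 10955/55 = 199.18
Step 2: 45 μL brought to 2950 μL → factor 2950/45 = 65.556
Step 3: 6-fold → factor 6
Step 4: 0.55 mL + 2600 μL = 3.15 mL total → factor 3.15/0.55 = 5.7273
Overall dilution factor = 199.18 × 65.556 × 6 × 5.7273 = 4.487 × 10^5
Final = 2.00 mM / 4.487 × 10^5 = 4.457 × 10^-6 mM = 4.46 nM

4.46 nM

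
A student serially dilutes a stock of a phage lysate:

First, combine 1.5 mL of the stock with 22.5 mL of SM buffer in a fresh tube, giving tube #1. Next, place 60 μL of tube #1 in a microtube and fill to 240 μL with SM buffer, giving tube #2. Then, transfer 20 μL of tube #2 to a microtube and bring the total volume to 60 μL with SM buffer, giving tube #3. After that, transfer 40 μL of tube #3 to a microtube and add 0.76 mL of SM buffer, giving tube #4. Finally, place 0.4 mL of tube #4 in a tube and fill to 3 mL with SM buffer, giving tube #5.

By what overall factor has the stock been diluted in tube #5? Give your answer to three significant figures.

2.88 × 10^4

Step 1: 1.5 mL + 22.5 mL = 24 mL total → factor 24/1.5 = 16
Step 2: 60 μL brought to 240 μL → factor 240/60 = 4
Step 3: 20 μL brought to 60 μL → factor 60/20 = 3
Step 4: 40 μL + 0.76 mL = 800 μL total → factor 800/40 = 20
Step 5: 0.4 mL brought to 3 mL → factor 3/0.4 = 7.5
Overall dilution factor = 16 × 4 × 3 × 20 × 7.5 = 28800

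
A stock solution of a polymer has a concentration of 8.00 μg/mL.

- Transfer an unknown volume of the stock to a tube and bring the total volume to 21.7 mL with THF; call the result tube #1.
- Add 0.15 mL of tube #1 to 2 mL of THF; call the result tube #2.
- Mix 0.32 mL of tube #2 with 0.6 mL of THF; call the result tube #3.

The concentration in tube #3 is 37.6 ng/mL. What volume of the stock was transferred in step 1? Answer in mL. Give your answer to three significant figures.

Step 1: v brought to 21.7 mL → factor = 21.7 mL/v
Step 2: 0.15 mL + 2 mL = 2.15 mL total → factor 2.15/0.15 = 14.333
Step 3: 0.32 mL + 0.6 mL = 0.92 mL total → factor 0.92/0.32 = 2.875
Product of known-step factors = 41.208
Overall factor = 8.00 μg/mL / (37.6 ng/mL) = 212.77
Step-1 factor = 212.77 / 41.208 = 5.1632
v = 21.7 mL / 5.1632 = 4.20 mL

4.20 mL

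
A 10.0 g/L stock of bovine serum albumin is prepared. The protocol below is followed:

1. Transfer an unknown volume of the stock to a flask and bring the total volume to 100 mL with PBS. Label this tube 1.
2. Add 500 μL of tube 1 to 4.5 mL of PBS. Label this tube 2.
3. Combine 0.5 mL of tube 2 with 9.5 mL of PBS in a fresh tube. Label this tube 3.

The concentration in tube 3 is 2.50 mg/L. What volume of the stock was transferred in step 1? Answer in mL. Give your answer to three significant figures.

Step 1: v brought to 100 mL → factor = 100 mL/v
Step 2: 500 μL + 4.5 mL = 5000 μL total → factor 5000/500 = 10
Step 3: 0.5 mL + 9.5 mL = 10 mL total → factor 10/0.5 = 20
Product of known-step factors = 200
Overall factor = 10.0 g/L / (2.50 mg/L) = 4000
Step-1 factor = 4000 / 200 = 20
v = 100 mL / 20 = 5.00 mL

5.00 mL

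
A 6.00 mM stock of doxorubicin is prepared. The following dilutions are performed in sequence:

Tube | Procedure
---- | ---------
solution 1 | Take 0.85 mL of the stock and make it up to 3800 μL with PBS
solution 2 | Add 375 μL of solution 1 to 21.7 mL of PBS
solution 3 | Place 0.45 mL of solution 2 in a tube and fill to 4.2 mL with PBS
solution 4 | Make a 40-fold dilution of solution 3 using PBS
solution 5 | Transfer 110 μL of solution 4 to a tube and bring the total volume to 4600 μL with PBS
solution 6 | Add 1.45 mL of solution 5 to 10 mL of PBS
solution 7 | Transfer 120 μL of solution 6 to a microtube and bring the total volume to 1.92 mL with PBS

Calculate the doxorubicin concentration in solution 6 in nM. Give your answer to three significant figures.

0.185 nM

Step 1: 0.85 mL brought to 3800 μL → factor 3.8/0.85 = 4.4706
Step 2: 375 μL + 21.7 mL = 22075 μL total → factor 22075/375 = 58.867
Step 3: 0.45 mL brought to 4.2 mL → factor 4.2/0.45 = 9.3333
Step 4: 40-fold → factor 40
Step 5: 110 μL brought to 4600 μL → factor 4600/110 = 41.818
Step 6: 1.45 mL + 10 mL = 11.45 mL total → factor 11.45/1.45 = 7.8966
Dilution factor through solution 6 = 4.4706 × 58.867 × 9.3333 × 40 × 41.818 × 7.8966 = 3.2444 × 10^7
[solution 6] = 6.00 mM / 3.2444 × 10^7 = 1.849 × 10^-7 mM = 0.185 nM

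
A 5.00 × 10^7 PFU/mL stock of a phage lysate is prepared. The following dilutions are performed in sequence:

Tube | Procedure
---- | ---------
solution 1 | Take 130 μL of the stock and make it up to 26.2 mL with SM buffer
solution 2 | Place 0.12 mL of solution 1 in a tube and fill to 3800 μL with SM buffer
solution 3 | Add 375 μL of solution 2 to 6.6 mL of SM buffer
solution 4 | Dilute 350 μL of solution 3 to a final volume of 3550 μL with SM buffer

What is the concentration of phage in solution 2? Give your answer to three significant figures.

7.83 × 10^3 PFU/mL

Step 1: 130 μL brought to 26.2 mL → factor 26200/130 = 201.54
Step 2: 0.12 mL brought to 3800 μL → factor 3.8/0.12 = 31.667
Dilution factor through solution 2 = 201.54 × 31.667 = 6382.1
[solution 2] = 5.00 × 10^7 PFU/mL / 6382.1 = 7.83 × 10^3 PFU/mL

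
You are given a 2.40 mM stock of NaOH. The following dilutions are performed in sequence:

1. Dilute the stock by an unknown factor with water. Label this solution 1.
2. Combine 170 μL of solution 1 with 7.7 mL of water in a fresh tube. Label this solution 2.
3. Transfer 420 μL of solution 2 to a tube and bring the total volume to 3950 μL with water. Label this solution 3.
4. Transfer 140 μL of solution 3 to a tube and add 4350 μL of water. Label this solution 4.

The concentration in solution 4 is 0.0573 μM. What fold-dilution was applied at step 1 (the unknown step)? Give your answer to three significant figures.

Step 1: unknown factor x
Step 2: 170 μL + 7.7 mL = 7870 μL total → factor 7870/170 = 46.294
Step 3: 420 μL brought to 3950 μL → factor 3950/420 = 9.4048
Step 4: 140 μL + 4350 μL = 4490 μL total → factor 4490/140 = 32.071
Product of known-step factors = 13963
Overall factor = 2.40 mM / (0.0573 μM) = 41885
x = 41885 / 13963 = 3.00

3.00-fold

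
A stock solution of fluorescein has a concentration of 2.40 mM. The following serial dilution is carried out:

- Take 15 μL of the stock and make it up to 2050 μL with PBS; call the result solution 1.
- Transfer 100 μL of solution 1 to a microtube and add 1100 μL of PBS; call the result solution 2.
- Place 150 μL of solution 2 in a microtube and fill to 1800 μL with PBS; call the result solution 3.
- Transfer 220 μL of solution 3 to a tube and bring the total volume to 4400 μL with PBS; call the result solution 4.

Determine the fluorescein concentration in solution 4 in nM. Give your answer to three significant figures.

Step 1: 15 μL brought to 2050 μL → factor 2050/15 = 136.67
Step 2: 100 μL + 1100 μL = 1200 μL total → factor 1200/100 = 12
Step 3: 150 μL brought to 1800 μL → factor 1800/150 = 12
Step 4: 220 μL brought to 4400 μL → factor 4400/220 = 20
Overall dilution factor = 136.67 × 12 × 12 × 20 = 3.936 × 10^5
Final = 2.40 mM / 3.936 × 10^5 = 6.098 × 10^-6 mM = 6.10 nM

6.10 nM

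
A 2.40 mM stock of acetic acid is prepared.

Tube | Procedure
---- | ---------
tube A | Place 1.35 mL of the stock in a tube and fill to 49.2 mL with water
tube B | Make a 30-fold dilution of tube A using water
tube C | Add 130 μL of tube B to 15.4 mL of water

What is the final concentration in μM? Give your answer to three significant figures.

Step 1: 1.35 mL brought to 49.2 mL → factor 49.2/1.35 = 36.444
Step 2: 30-fold → factor 30
Step 3: 130 μL + 15.4 mL = 15530 μL total → factor 15530/130 = 119.46
Overall dilution factor = 36.444 × 30 × 119.46 = 1.3061 × 10^5
Final = 2.40 mM / 1.3061 × 10^5 = 1.838 × 10^-5 mM = 0.0184 μM

0.0184 μM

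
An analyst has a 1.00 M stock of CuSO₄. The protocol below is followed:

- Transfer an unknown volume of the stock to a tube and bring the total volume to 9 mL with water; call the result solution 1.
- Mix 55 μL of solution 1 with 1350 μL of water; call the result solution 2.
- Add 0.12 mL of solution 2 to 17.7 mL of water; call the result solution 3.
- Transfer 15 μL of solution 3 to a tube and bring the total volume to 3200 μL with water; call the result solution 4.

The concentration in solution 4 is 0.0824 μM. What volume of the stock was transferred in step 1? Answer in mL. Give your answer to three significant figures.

0.600 mL

Step 1: v brought to 9 mL → factor = 9 mL/v
Step 2: 55 μL + 1350 μL = 1405 μL total → factor 1405/55 = 25.545
Step 3: 0.12 mL + 17.7 mL = 17.82 mL total → factor 17.82/0.12 = 148.5
Step 4: 15 μL brought to 3200 μL → factor 3200/15 = 213.33
Product of known-step factors = 8.0928 × 10^5
Overall factor = 1.00 M / (0.0824 μM) = 1.2136 × 10^7
Step-1 factor = 1.2136 × 10^7 / 8.0928 × 10^5 = 14.996
v = 9 mL / 14.996 = 0.600 mL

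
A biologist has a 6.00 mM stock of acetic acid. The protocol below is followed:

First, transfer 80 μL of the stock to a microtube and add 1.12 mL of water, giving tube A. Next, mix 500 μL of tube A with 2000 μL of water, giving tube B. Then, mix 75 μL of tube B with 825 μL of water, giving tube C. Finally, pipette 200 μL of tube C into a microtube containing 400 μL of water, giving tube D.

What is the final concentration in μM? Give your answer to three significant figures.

2.22 μM

Step 1: 80 μL + 1.12 mL = 1200 μL total → factor 1200/80 = 15
Step 2: 500 μL + 2000 μL = 2500 μL total → factor 2500/500 = 5
Step 3: 75 μL + 825 μL = 900 μL total → factor 900/75 = 12
Step 4: 200 μL + 400 μL = 600 μL total → factor 600/200 = 3
Overall dilution factor = 15 × 5 × 12 × 3 = 2700
Final = 6.00 mM / 2700 = 0.002222 mM = 2.22 μM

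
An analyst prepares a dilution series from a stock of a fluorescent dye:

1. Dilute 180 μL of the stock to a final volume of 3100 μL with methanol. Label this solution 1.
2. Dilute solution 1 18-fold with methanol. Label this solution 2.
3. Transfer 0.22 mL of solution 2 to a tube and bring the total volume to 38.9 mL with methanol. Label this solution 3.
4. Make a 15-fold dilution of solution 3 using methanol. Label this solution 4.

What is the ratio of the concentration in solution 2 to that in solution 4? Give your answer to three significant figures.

2.65 × 10^3

Step 1: 180 μL brought to 3100 μL → factor 3100/180 = 17.222
Step 2: 18-fold → factor 18
Step 3: 0.22 mL brought to 38.9 mL → factor 38.9/0.22 = 176.82
Step 4: 15-fold → factor 15
Dilution factor to solution 2 = 310; to solution 4 = 8.222 × 10^5
[solution 2]/[solution 4] = (factor to solution 4)/(factor to solution 2) = 8.222 × 10^5/310 = 2.65 × 10^3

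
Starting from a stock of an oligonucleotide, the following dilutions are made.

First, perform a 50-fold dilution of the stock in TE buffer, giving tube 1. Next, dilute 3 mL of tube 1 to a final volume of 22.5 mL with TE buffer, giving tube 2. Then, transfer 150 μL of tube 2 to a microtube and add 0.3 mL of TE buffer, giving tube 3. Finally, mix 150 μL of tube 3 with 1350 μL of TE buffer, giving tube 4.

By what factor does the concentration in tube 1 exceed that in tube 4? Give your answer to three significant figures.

Step 1: 50-fold → factor 50
Step 2: 3 mL brought to 22.5 mL → factor 22.5/3 = 7.5
Step 3: 150 μL + 0.3 mL = 450 μL total → factor 450/150 = 3
Step 4: 150 μL + 1350 μL = 1500 μL total → factor 1500/150 = 10
Dilution factor to tube 1 = 50; to tube 4 = 11250
[tube 1]/[tube 4] = (factor to tube 4)/(factor to tube 1) = 11250/50 = 225

225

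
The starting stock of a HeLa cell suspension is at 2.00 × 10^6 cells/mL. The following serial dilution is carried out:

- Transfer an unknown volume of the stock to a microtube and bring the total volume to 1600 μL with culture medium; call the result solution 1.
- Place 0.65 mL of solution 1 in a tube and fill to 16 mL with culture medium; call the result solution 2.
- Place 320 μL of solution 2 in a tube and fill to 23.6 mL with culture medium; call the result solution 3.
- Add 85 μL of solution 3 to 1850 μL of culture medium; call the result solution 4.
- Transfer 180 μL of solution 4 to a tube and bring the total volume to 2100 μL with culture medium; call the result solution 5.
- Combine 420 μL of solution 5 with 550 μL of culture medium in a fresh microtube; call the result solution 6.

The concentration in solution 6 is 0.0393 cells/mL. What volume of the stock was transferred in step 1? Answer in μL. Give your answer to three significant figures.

Step 1: v brought to 1600 μL → factor = 1600 μL/v
Step 2: 0.65 mL brought to 16 mL → factor 16/0.65 = 24.615
Step 3: 320 μL brought to 23.6 mL → factor 23600/320 = 73.75
Step 4: 85 μL + 1850 μL = 1935 μL total → factor 1935/85 = 22.765
Step 5: 180 μL brought to 2100 μL → factor 2100/180 = 11.667
Step 6: 420 μL + 550 μL = 970 μL total → factor 970/420 = 2.3095
Product of known-step factors = 1.1135 × 10^6
Overall factor = 2.00 × 10^6 cells/mL / (0.0393 cells/mL) = 5.0891 × 10^7
Step-1 factor = 5.0891 × 10^7 / 1.1135 × 10^6 = 45.702
v = 1600 μL / 45.702 = 35.0 μL

35.0 μL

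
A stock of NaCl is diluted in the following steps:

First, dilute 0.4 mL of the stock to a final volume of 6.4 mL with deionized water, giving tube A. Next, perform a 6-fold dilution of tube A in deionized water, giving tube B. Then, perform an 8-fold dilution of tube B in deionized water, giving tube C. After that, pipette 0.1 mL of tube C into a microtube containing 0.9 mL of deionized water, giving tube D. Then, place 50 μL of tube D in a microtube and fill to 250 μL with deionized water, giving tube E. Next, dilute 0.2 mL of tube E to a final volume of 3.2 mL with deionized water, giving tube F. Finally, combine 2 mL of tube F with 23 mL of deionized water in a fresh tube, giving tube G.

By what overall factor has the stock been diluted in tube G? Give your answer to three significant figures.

Step 1: 0.4 mL brought to 6.4 mL → factor 6.4/0.4 = 16
Step 2: 6-fold → factor 6
Step 3: 8-fold → factor 8
Step 4: 0.1 mL + 0.9 mL = 1 mL total → factor 1/0.1 = 10
Step 5: 50 μL brought to 250 μL → factor 250/50 = 5
Step 6: 0.2 mL brought to 3.2 mL → factor 3.2/0.2 = 16
Step 7: 2 mL + 23 mL = 25 mL total → factor 25/2 = 12.5
Overall dilution factor = 16 × 6 × 8 × 10 × 5 × 16 × 12.5 = 7.68 × 10^6

7.68 × 10^6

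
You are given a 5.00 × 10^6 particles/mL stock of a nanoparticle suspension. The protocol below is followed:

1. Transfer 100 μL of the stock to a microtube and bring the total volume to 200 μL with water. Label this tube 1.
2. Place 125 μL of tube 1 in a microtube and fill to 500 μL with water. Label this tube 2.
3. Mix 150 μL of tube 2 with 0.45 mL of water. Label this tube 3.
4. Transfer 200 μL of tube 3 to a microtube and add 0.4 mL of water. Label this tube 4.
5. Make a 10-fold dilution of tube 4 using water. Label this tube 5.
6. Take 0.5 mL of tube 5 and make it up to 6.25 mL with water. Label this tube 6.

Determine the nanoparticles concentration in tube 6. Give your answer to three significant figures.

Step 1: 100 μL brought to 200 μL → factor 200/100 = 2
Step 2: 125 μL brought to 500 μL → factor 500/125 = 4
Step 3: 150 μL + 0.45 mL = 600 μL total → factor 600/150 = 4
Step 4: 200 μL + 0.4 mL = 600 μL total → factor 600/200 = 3
Step 5: 10-fold → factor 10
Step 6: 0.5 mL brought to 6.25 mL → factor 6.25/0.5 = 12.5
Overall dilution factor = 2 × 4 × 4 × 3 × 10 × 12.5 = 12000
Final = 5.00 × 10^6 particles/mL / 12000 = 417 particles/mL

417 particles/mL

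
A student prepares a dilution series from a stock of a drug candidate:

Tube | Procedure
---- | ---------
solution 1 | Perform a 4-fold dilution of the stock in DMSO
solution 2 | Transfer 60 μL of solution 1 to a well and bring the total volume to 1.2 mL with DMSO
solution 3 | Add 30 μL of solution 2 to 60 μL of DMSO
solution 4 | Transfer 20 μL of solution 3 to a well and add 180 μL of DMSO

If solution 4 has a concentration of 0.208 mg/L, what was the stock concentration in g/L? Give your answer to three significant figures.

Step 1: 4-fold → factor 4
Step 2: 60 μL brought to 1.2 mL → factor 1200/60 = 20
Step 3: 30 μL + 60 μL = 90 μL total → factor 90/30 = 3
Step 4: 20 μL + 180 μL = 200 μL total → factor 200/20 = 10
Overall dilution factor = 4 × 20 × 3 × 10 = 2400
Stock = 0.208 mg/L × 2400 = 499.2 mg/L = 0.499 g/L

0.499 g/L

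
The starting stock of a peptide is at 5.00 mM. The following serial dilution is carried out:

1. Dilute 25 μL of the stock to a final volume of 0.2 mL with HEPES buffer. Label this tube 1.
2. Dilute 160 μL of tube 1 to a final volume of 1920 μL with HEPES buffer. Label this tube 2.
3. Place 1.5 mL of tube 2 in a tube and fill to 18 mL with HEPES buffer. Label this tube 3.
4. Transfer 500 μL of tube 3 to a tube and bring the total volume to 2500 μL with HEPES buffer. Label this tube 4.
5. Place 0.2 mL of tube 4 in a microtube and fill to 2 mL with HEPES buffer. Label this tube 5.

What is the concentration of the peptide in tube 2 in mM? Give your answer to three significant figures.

0.0521 mM

Step 1: 25 μL brought to 0.2 mL → factor 200/25 = 8
Step 2: 160 μL brought to 1920 μL → factor 1920/160 = 12
Dilution factor through tube 2 = 8 × 12 = 96
[tube 2] = 5.00 mM / 96 = 0.0521 mM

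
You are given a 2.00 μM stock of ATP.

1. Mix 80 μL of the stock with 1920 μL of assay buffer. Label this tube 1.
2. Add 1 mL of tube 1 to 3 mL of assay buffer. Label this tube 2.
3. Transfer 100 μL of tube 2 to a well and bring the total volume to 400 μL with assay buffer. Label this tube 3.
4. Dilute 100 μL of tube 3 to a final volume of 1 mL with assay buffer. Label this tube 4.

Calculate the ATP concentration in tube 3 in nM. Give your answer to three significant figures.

5.00 nM

Step 1: 80 μL + 1920 μL = 2000 μL total → factor 2000/80 = 25
Step 2: 1 mL + 3 mL = 4 mL total → factor 4/1 = 4
Step 3: 100 μL brought to 400 μL → factor 400/100 = 4
Dilution factor through tube 3 = 25 × 4 × 4 = 400
[tube 3] = 2.00 μM / 400 = 0.005000 μM = 5.00 nM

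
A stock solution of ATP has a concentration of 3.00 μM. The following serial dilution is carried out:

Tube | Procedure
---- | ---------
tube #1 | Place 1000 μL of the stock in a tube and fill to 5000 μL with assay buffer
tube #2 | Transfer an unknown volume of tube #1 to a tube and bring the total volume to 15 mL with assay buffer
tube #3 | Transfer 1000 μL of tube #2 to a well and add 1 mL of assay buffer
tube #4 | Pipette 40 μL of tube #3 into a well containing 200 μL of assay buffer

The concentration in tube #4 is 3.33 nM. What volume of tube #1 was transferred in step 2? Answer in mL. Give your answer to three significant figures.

0.999 mL

Step 1: 1000 μL brought to 5000 μL → factor 5000/1000 = 5
Step 2: v brought to 15 mL → factor = 15 mL/v
Step 3: 1000 μL + 1 mL = 2000 μL total → factor 2000/1000 = 2
Step 4: 40 μL + 200 μL = 240 μL total → factor 240/40 = 6
Product of known-step factors = 60
Overall factor = 3.00 μM / (3.33 nM) = 900.9
Step-2 factor = 900.9 / 60 = 15.015
v = 15 mL / 15.015 = 0.999 mL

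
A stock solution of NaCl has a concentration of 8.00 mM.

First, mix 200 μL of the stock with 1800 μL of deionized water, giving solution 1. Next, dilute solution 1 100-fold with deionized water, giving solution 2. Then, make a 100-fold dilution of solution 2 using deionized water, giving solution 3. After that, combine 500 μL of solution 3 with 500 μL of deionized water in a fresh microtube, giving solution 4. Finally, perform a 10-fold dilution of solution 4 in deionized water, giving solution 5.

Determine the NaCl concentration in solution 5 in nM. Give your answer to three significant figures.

Step 1: 200 μL + 1800 μL = 2000 μL total → factor 2000/200 = 10
Step 2: 100-fold → factor 100
Step 3: 100-fold → factor 100
Step 4: 500 μL + 500 μL = 1000 μL total → factor 1000/500 = 2
Step 5: 10-fold → factor 10
Overall dilution factor = 10 × 100 × 100 × 2 × 10 = 2 × 10^6
Final = 8.00 mM / 2 × 10^6 = 4.000 × 10^-6 mM = 4.00 nM

4.00 nM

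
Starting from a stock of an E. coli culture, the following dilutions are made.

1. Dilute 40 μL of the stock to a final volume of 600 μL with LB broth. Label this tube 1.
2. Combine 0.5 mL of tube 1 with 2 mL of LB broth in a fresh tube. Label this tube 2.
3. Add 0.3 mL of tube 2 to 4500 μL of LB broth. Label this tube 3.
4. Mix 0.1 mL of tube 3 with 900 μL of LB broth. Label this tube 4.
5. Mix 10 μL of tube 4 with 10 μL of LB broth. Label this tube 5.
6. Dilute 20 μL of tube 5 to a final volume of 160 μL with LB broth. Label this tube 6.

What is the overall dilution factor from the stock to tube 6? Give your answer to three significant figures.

1.92 × 10^5

Step 1: 40 μL brought to 600 μL → factor 600/40 = 15
Step 2: 0.5 mL + 2 mL = 2.5 mL total → factor 2.5/0.5 = 5
Step 3: 0.3 mL + 4500 μL = 4.8 mL total → factor 4.8/0.3 = 16
Step 4: 0.1 mL + 900 μL = 1 mL total → factor 1/0.1 = 10
Step 5: 10 μL + 10 μL = 20 μL total → factor 20/10 = 2
Step 6: 20 μL brought to 160 μL → factor 160/20 = 8
Overall dilution factor = 15 × 5 × 16 × 10 × 2 × 8 = 1.92 × 10^5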